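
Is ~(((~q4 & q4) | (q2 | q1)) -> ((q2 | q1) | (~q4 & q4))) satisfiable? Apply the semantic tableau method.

Unsatisfiable

Initial set: {T ~(((~q4 & q4) | (q2 | q1)) -> ((q2 | q1) | (~q4 & q4)))}.
T ~(((~q4 & q4) | (q2 | q1)) -> ((q2 | q1) | (~q4 & q4))): α-rule — add T ((~q4 & q4) | (q2 | q1)), F ((q2 | q1) | (~q4 & q4)).
F ((q2 | q1) | (~q4 & q4)): α-rule — add F (q2 | q1), F (~q4 & q4).
F (q2 | q1): α-rule — add F q2, F q1.
T ((~q4 & q4) | (q2 | q1)): β-rule — branch into T (~q4 & q4)  //  T (q2 | q1).
  branch 1 (add T (~q4 & q4)):
    T (~q4 & q4): α-rule — add T ~q4, T q4.
    × closes — contains both q4 and ~q4.
  branch 2 (add T (q2 | q1)):
    F (~q4 & q4): β-rule — branch into F ~q4  //  F q4.
      branch 2.1 (add F ~q4):
        T (q2 | q1): β-rule — branch into T q2  //  T q1.
          branch 2.1.1 (add T q2):
            × closes — contains both q2 and ~q2.
          branch 2.1.2 (add T q1):
            × closes — contains both q1 and ~q1.
      branch 2.2 (add F q4):
        T (q2 | q1): β-rule — branch into T q2  //  T q1.
          branch 2.2.1 (add T q2):
            × closes — contains both q2 and ~q2.
          branch 2.2.2 (add T q1):
            × closes — contains both q1 and ~q1.
All 5 branches close.
Every branch closed; the formula is unsatisfiable.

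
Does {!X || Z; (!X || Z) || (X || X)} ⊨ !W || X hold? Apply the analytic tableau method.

No

Initial set: {(!X || Z); ((!X || Z) || (X || X)); !(!W || X)}.
!(!W || X): α-rule — add !!W, !X.
(!X || Z): β-rule — branch into !X  //  Z.
  branch 1 (add !X):
    ((!X || Z) || (X || X)): β-rule — branch into (!X || Z)  //  (X || X).
      branch 1.1 (add (!X || Z)):
        (!X || Z): β-rule — branch into !X  //  Z.
          branch 1.1.1 (add !X):
            ○ open, literals {W=true, X=false}.
          branch 1.1.2 (add Z):
            ○ open, literals {W=true, X=false, Z=true}.
      branch 1.2 (add (X || X)):
        (X || X): β-rule — branch into X  //  X.
          branch 1.2.1 (add X):
            × closes — contains both X and !X.
          branch 1.2.2 (add X):
            × closes — contains both X and !X.
  branch 2 (add Z):
    ((!X || Z) || (X || X)): β-rule — branch into (!X || Z)  //  (X || X).
      branch 2.1 (add (!X || Z)):
        (!X || Z): β-rule — branch into !X  //  Z.
          branch 2.1.1 (add !X):
            ○ open, literals {W=true, X=false, Z=true}.
          branch 2.1.2 (add Z):
            ○ open, literals {W=true, X=false, Z=true}.
      branch 2.2 (add (X || X)):
        (X || X): β-rule — branch into X  //  X.
          branch 2.2.1 (add X):
            × closes — contains both X and !X.
          branch 2.2.2 (add X):
            × closes — contains both X and !X.
4 branches closed, 4 open.
An open branch gives a countermodel: W=true, X=false (unmentioned atoms arbitrary); the premises hold there but the conclusion fails.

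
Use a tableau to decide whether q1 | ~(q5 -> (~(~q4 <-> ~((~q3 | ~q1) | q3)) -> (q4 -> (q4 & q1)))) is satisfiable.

Satisfiable

Initial set: {(q1 | ~(q5 -> (~(~q4 <-> ~((~q3 | ~q1) | q3)) -> (q4 -> (q4 & q1)))))}.
(q1 | ~(q5 -> (~(~q4 <-> ~((~q3 | ~q1) | q3)) -> (q4 -> (q4 & q1))))): β-rule — branch into q1  //  ~(q5 -> (~(~q4 <-> ~((~q3 | ~q1) | q3)) -> (q4 -> (q4 & q1)))).
  branch 1 (add q1):
    ○ open, literals {q1=1}.
  branch 2 (add ~(q5 -> (~(~q4 <-> ~((~q3 | ~q1) | q3)) -> (q4 -> (q4 & q1))))):
    ~(q5 -> (~(~q4 <-> ~((~q3 | ~q1) | q3)) -> (q4 -> (q4 & q1)))): α-rule — add q5, ~(~(~q4 <-> ~((~q3 | ~q1) | q3)) -> (q4 -> (q4 & q1))).
    ~(~(~q4 <-> ~((~q3 | ~q1) | q3)) -> (q4 -> (q4 & q1))): α-rule — add ~(~q4 <-> ~((~q3 | ~q1) | q3)), ~(q4 -> (q4 & q1)).
    ~(q4 -> (q4 & q1)): α-rule — add q4, ~(q4 & q1).
    ~(~q4 <-> ~((~q3 | ~q1) | q3)): β-rule — branch into ~q4, ~~((~q3 | ~q1) | q3)  //  ~~q4, ~((~q3 | ~q1) | q3).
      branch 2.1 (add ~q4, ~~((~q3 | ~q1) | q3)):
        × closes — contains both q4 and ~q4.
      branch 2.2 (add ~~q4, ~((~q3 | ~q1) | q3)):
        ~((~q3 | ~q1) | q3): α-rule — add ~(~q3 | ~q1), ~q3.
        ~(~q3 | ~q1): α-rule — add ~~q3, ~~q1.
        × closes — contains both q3 and ~q3.
2 branches closed, 1 open.
An open branch gives a satisfying assignment: q1=1.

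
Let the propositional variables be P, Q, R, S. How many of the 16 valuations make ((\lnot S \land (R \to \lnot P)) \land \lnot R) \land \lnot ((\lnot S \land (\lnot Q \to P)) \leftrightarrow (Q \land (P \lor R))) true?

Initial set: {T (((\lnot S \land (R \to \lnot P)) \land \lnot R) \land \lnot ((\lnot S \land (\lnot Q \to P)) \leftrightarrow (Q \land (P \lor R))))}.
T (((\lnot S \land (R \to \lnot P)) \land \lnot R) \land \lnot ((\lnot S \land (\lnot Q \to P)) \leftrightarrow (Q \land (P \lor R)))): α-rule — add T ((\lnot S \land (R \to \lnot P)) \land \lnot R), T \lnot ((\lnot S \land (\lnot Q \to P)) \leftrightarrow (Q \land (P \lor R))).
T ((\lnot S \land (R \to \lnot P)) \land \lnot R): α-rule — add T (\lnot S \land (R \to \lnot P)), T \lnot R.
T (\lnot S \land (R \to \lnot P)): α-rule — add T \lnot S, T (R \to \lnot P).
T \lnot ((\lnot S \land (\lnot Q \to P)) \leftrightarrow (Q \land (P \lor R))): β-rule — branch into T (\lnot S \land (\lnot Q \to P)), F (Q \land (P \lor R))  //  F (\lnot S \land (\lnot Q \to P)), T (Q \land (P \lor R)).
  branch 1 (add T (\lnot S \land (\lnot Q \to P)), F (Q \land (P \lor R))):
    T (\lnot S \land (\lnot Q \to P)): α-rule — add T \lnot S, T (\lnot Q \to P).
    T (R \to \lnot P): β-rule — branch into F R  //  T \lnot P.
      branch 1.1 (add F R):
        F (Q \land (P \lor R)): β-rule — branch into F Q  //  F (P \lor R).
          branch 1.1.1 (add F Q):
            T (\lnot Q \to P): β-rule — branch into F \lnot Q  //  T P.
              branch 1.1.1.1 (add F \lnot Q):
                × closes — contains both Q and \lnot Q.
              branch 1.1.1.2 (add T P):
                ○ open, literals {P=true, Q=false, R=false, S=false}.
          branch 1.1.2 (add F (P \lor R)):
            F (P \lor R): α-rule — add F P, F R.
            T (\lnot Q \to P): β-rule — branch into F \lnot Q  //  T P.
              branch 1.1.2.1 (add F \lnot Q):
                ○ open, literals {P=false, Q=true, R=false, S=false}.
              branch 1.1.2.2 (add T P):
                × closes — contains both P and \lnot P.
      branch 1.2 (add T \lnot P):
        F (Q \land (P \lor R)): β-rule — branch into F Q  //  F (P \lor R).
          branch 1.2.1 (add F Q):
            T (\lnot Q \to P): β-rule — branch into F \lnot Q  //  T P.
              branch 1.2.1.1 (add F \lnot Q):
                × closes — contains both Q and \lnot Q.
              branch 1.2.1.2 (add T P):
                × closes — contains both P and \lnot P.
          branch 1.2.2 (add F (P \lor R)):
            F (P \lor R): α-rule — add F P, F R.
            T (\lnot Q \to P): β-rule — branch into F \lnot Q  //  T P.
              branch 1.2.2.1 (add F \lnot Q):
                ○ open, literals {P=false, Q=true, R=false, S=false}.
              branch 1.2.2.2 (add T P):
                × closes — contains both P and \lnot P.
  branch 2 (add F (\lnot S \land (\lnot Q \to P)), T (Q \land (P \lor R))):
    T (Q \land (P \lor R)): α-rule — add T Q, T (P \lor R).
    T (R \to \lnot P): β-rule — branch into F R  //  T \lnot P.
      branch 2.1 (add F R):
        F (\lnot S \land (\lnot Q \to P)): β-rule — branch into F \lnot S  //  F (\lnot Q \to P).
          branch 2.1.1 (add F \lnot S):
            × closes — contains both S and \lnot S.
          branch 2.1.2 (add F (\lnot Q \to P)):
            F (\lnot Q \to P): α-rule — add T \lnot Q, F P.
            × closes — contains both Q and \lnot Q.
      branch 2.2 (add T \lnot P):
        F (\lnot S \land (\lnot Q \to P)): β-rule — branch into F \lnot S  //  F (\lnot Q \to P).
          branch 2.2.1 (add F \lnot S):
            × closes — contains both S and \lnot S.
          branch 2.2.2 (add F (\lnot Q \to P)):
            F (\lnot Q \to P): α-rule — add T \lnot Q, F P.
            × closes — contains both Q and \lnot Q.
9 branches closed, 3 open.
Each open branch fixes some atoms; the unmentioned ones are free. Counting distinct full assignments: branch {P=true, Q=false, R=false, S=false} (none free) contributes 1 new; branch {P=false, Q=true, R=false, S=false} (none free) contributes 1 new; branch {P=false, Q=true, R=false, S=false} (none free) contributes 0 new. Total: 2.

2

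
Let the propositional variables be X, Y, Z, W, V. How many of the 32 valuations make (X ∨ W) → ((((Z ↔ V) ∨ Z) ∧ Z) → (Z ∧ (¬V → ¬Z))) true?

26

Initial set: {((X ∨ W) → ((((Z ↔ V) ∨ Z) ∧ Z) → (Z ∧ (¬V → ¬Z))))}.
((X ∨ W) → ((((Z ↔ V) ∨ Z) ∧ Z) → (Z ∧ (¬V → ¬Z)))): β-rule — branch into ¬(X ∨ W)  //  ((((Z ↔ V) ∨ Z) ∧ Z) → (Z ∧ (¬V → ¬Z))).
  branch 1 (add ¬(X ∨ W)):
    ¬(X ∨ W): α-rule — add ¬X, ¬W.
    ○ open, literals {W=F, X=F}.
  branch 2 (add ((((Z ↔ V) ∨ Z) ∧ Z) → (Z ∧ (¬V → ¬Z)))):
    ((((Z ↔ V) ∨ Z) ∧ Z) → (Z ∧ (¬V → ¬Z))): β-rule — branch into ¬(((Z ↔ V) ∨ Z) ∧ Z)  //  (Z ∧ (¬V → ¬Z)).
      branch 2.1 (add ¬(((Z ↔ V) ∨ Z) ∧ Z)):
        ¬(((Z ↔ V) ∨ Z) ∧ Z): β-rule — branch into ¬((Z ↔ V) ∨ Z)  //  ¬Z.
          branch 2.1.1 (add ¬((Z ↔ V) ∨ Z)):
            ¬((Z ↔ V) ∨ Z): α-rule — add ¬(Z ↔ V), ¬Z.
            ¬(Z ↔ V): β-rule — branch into Z, ¬V  //  ¬Z, V.
              branch 2.1.1.1 (add Z, ¬V):
                × closes — contains both Z and ¬Z.
              branch 2.1.1.2 (add ¬Z, V):
                ○ open, literals {V=T, Z=F}.
          branch 2.1.2 (add ¬Z):
            ○ open, literals {Z=F}.
      branch 2.2 (add (Z ∧ (¬V → ¬Z))):
        (Z ∧ (¬V → ¬Z)): α-rule — add Z, (¬V → ¬Z).
        (¬V → ¬Z): β-rule — branch into ¬¬V  //  ¬Z.
          branch 2.2.1 (add ¬¬V):
            ○ open, literals {V=T, Z=T}.
          branch 2.2.2 (add ¬Z):
            × closes — contains both Z and ¬Z.
2 branches closed, 4 open.
Each open branch fixes some atoms; the unmentioned ones are free. Counting distinct full assignments: branch {W=F, X=F} (Y, Z, V) contributes 8 new; branch {V=T, Z=F} (X, Y, W) contributes 6 new; branch {Z=F} (X, Y, W, V) contributes 6 new; branch {V=T, Z=T} (X, Y, W) contributes 6 new. Total: 26.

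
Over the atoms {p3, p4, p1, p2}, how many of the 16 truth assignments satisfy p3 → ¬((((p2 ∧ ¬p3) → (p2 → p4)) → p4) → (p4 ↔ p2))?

Initial set: {T (p3 → ¬((((p2 ∧ ¬p3) → (p2 → p4)) → p4) → (p4 ↔ p2)))}.
T (p3 → ¬((((p2 ∧ ¬p3) → (p2 → p4)) → p4) → (p4 ↔ p2))): β-rule — branch into F p3  //  T ¬((((p2 ∧ ¬p3) → (p2 → p4)) → p4) → (p4 ↔ p2)).
  branch 1 (add F p3):
    ○ open, literals {p3=false}.
  branch 2 (add T ¬((((p2 ∧ ¬p3) → (p2 → p4)) → p4) → (p4 ↔ p2))):
    T ¬((((p2 ∧ ¬p3) → (p2 → p4)) → p4) → (p4 ↔ p2)): α-rule — add T (((p2 ∧ ¬p3) → (p2 → p4)) → p4), F (p4 ↔ p2).
    T (((p2 ∧ ¬p3) → (p2 → p4)) → p4): β-rule — branch into F ((p2 ∧ ¬p3) → (p2 → p4))  //  T p4.
      branch 2.1 (add F ((p2 ∧ ¬p3) → (p2 → p4))):
        F ((p2 ∧ ¬p3) → (p2 → p4)): α-rule — add T (p2 ∧ ¬p3), F (p2 → p4).
        T (p2 ∧ ¬p3): α-rule — add T p2, T ¬p3.
        F (p2 → p4): α-rule — add T p2, F p4.
        F (p4 ↔ p2): β-rule — branch into T p4, F p2  //  F p4, T p2.
          branch 2.1.1 (add T p4, F p2):
            × closes — contains both p4 and ¬p4.
          branch 2.1.2 (add F p4, T p2):
            ○ open, literals {p2=true, p3=false, p4=false}.
      branch 2.2 (add T p4):
        F (p4 ↔ p2): β-rule — branch into T p4, F p2  //  F p4, T p2.
          branch 2.2.1 (add T p4, F p2):
            ○ open, literals {p2=false, p4=true}.
          branch 2.2.2 (add F p4, T p2):
            × closes — contains both p4 and ¬p4.
2 branches closed, 3 open.
Each open branch fixes some atoms; the unmentioned ones are free. Counting distinct full assignments: branch {p3=false} (p4, p1, p2) contributes 8 new; branch {p2=true, p3=false, p4=false} (p1) contributes 0 new; branch {p2=false, p4=true} (p3, p1) contributes 2 new. Total: 10.

10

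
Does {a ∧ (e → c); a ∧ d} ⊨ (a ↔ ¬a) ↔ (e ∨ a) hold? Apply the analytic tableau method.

Initial set: {(a ∧ (e → c)); (a ∧ d); ¬((a ↔ ¬a) ↔ (e ∨ a))}.
(a ∧ (e → c)): α-rule — add a, (e → c).
(a ∧ d): α-rule — add a, d.
¬((a ↔ ¬a) ↔ (e ∨ a)): β-rule — branch into (a ↔ ¬a), ¬(e ∨ a)  //  ¬(a ↔ ¬a), (e ∨ a).
  branch 1 (add (a ↔ ¬a), ¬(e ∨ a)):
    ¬(e ∨ a): α-rule — add ¬e, ¬a.
    × closes — contains both a and ¬a.
  branch 2 (add ¬(a ↔ ¬a), (e ∨ a)):
    (e → c): β-rule — branch into ¬e  //  c.
      branch 2.1 (add ¬e):
        ¬(a ↔ ¬a): β-rule — branch into a, ¬¬a  //  ¬a, ¬a.
          branch 2.1.1 (add a, ¬¬a):
            (e ∨ a): β-rule — branch into e  //  a.
              branch 2.1.1.1 (add e):
                × closes — contains both e and ¬e.
              branch 2.1.1.2 (add a):
                ○ open, literals {a=true, d=true, e=false}.
          branch 2.1.2 (add ¬a, ¬a):
            × closes — contains both a and ¬a.
      branch 2.2 (add c):
        ¬(a ↔ ¬a): β-rule — branch into a, ¬¬a  //  ¬a, ¬a.
          branch 2.2.1 (add a, ¬¬a):
            (e ∨ a): β-rule — branch into e  //  a.
              branch 2.2.1.1 (add e):
                ○ open, literals {a=true, c=true, d=true, e=true}.
              branch 2.2.1.2 (add a):
                ○ open, literals {a=true, c=true, d=true}.
          branch 2.2.2 (add ¬a, ¬a):
            × closes — contains both a and ¬a.
4 branches closed, 3 open.
An open branch gives a countermodel: a=true, d=true, e=false (unmentioned atoms arbitrary); the premises hold there but the conclusion fails.

No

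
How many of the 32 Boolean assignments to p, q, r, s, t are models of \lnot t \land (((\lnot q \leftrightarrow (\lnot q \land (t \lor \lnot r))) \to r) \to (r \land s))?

12

Initial set: {(\lnot t \land (((\lnot q \leftrightarrow (\lnot q \land (t \lor \lnot r))) \to r) \to (r \land s)))}.
(\lnot t \land (((\lnot q \leftrightarrow (\lnot q \land (t \lor \lnot r))) \to r) \to (r \land s))): α-rule — add \lnot t, (((\lnot q \leftrightarrow (\lnot q \land (t \lor \lnot r))) \to r) \to (r \land s)).
(((\lnot q \leftrightarrow (\lnot q \land (t \lor \lnot r))) \to r) \to (r \land s)): β-rule — branch into \lnot ((\lnot q \leftrightarrow (\lnot q \land (t \lor \lnot r))) \to r)  //  (r \land s).
  branch 1 (add \lnot ((\lnot q \leftrightarrow (\lnot q \land (t \lor \lnot r))) \to r)):
    \lnot ((\lnot q \leftrightarrow (\lnot q \land (t \lor \lnot r))) \to r): α-rule — add (\lnot q \leftrightarrow (\lnot q \land (t \lor \lnot r))), \lnot r.
    (\lnot q \leftrightarrow (\lnot q \land (t \lor \lnot r))): β-rule — branch into \lnot q, (\lnot q \land (t \lor \lnot r))  //  \lnot \lnot q, \lnot (\lnot q \land (t \lor \lnot r)).
      branch 1.1 (add \lnot q, (\lnot q \land (t \lor \lnot r))):
        (\lnot q \land (t \lor \lnot r)): α-rule — add \lnot q, (t \lor \lnot r).
        (t \lor \lnot r): β-rule — branch into t  //  \lnot r.
          branch 1.1.1 (add t):
            × closes — contains both t and \lnot t.
          branch 1.1.2 (add \lnot r):
            ○ open, literals {q=F, r=F, t=F}.
      branch 1.2 (add \lnot \lnot q, \lnot (\lnot q \land (t \lor \lnot r))):
        \lnot (\lnot q \land (t \lor \lnot r)): β-rule — branch into \lnot \lnot q  //  \lnot (t \lor \lnot r).
          branch 1.2.1 (add \lnot \lnot q):
            ○ open, literals {q=T, r=F, t=F}.
          branch 1.2.2 (add \lnot (t \lor \lnot r)):
            \lnot (t \lor \lnot r): α-rule — add \lnot t, \lnot \lnot r.
            × closes — contains both r and \lnot r.
  branch 2 (add (r \land s)):
    (r \land s): α-rule — add r, s.
    ○ open, literals {r=T, s=T, t=F}.
2 branches closed, 3 open.
Each open branch fixes some atoms; the unmentioned ones are free. Counting distinct full assignments: branch {q=F, r=F, t=F} (p, s) contributes 4 new; branch {q=T, r=F, t=F} (p, s) contributes 4 new; branch {r=T, s=T, t=F} (p, q) contributes 4 new. Total: 12.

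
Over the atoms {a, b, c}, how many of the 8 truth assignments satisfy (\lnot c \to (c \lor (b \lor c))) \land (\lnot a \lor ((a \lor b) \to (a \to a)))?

Initial set: {((\lnot c \to (c \lor (b \lor c))) \land (\lnot a \lor ((a \lor b) \to (a \to a))))}.
((\lnot c \to (c \lor (b \lor c))) \land (\lnot a \lor ((a \lor b) \to (a \to a)))): α-rule — add (\lnot c \to (c \lor (b \lor c))), (\lnot a \lor ((a \lor b) \to (a \to a))).
(\lnot c \to (c \lor (b \lor c))): β-rule — branch into \lnot \lnot c  //  (c \lor (b \lor c)).
  branch 1 (add \lnot \lnot c):
    (\lnot a \lor ((a \lor b) \to (a \to a))): β-rule — branch into \lnot a  //  ((a \lor b) \to (a \to a)).
      branch 1.1 (add \lnot a):
        ○ open, literals {a=false, c=true}.
      branch 1.2 (add ((a \lor b) \to (a \to a))):
        ((a \lor b) \to (a \to a)): β-rule — branch into \lnot (a \lor b)  //  (a \to a).
          branch 1.2.1 (add \lnot (a \lor b)):
            \lnot (a \lor b): α-rule — add \lnot a, \lnot b.
            ○ open, literals {a=false, b=false, c=true}.
          branch 1.2.2 (add (a \to a)):
            (a \to a): β-rule — branch into \lnot a  //  a.
              branch 1.2.2.1 (add \lnot a):
                ○ open, literals {a=false, c=true}.
              branch 1.2.2.2 (add a):
                ○ open, literals {a=true, c=true}.
  branch 2 (add (c \lor (b \lor c))):
    (\lnot a \lor ((a \lor b) \to (a \to a))): β-rule — branch into \lnot a  //  ((a \lor b) \to (a \to a)).
      branch 2.1 (add \lnot a):
        (c \lor (b \lor c)): β-rule — branch into c  //  (b \lor c).
          branch 2.1.1 (add c):
            ○ open, literals {a=false, c=true}.
          branch 2.1.2 (add (b \lor c)):
            (b \lor c): β-rule — branch into b  //  c.
              branch 2.1.2.1 (add b):
                ○ open, literals {a=false, b=true}.
              branch 2.1.2.2 (add c):
                ○ open, literals {a=false, c=true}.
      branch 2.2 (add ((a \lor b) \to (a \to a))):
        (c \lor (b \lor c)): β-rule — branch into c  //  (b \lor c).
          branch 2.2.1 (add c):
            ((a \lor b) \to (a \to a)): β-rule — branch into \lnot (a \lor b)  //  (a \to a).
              branch 2.2.1.1 (add \lnot (a \lor b)):
                \lnot (a \lor b): α-rule — add \lnot a, \lnot b.
                ○ open, literals {a=false, b=false, c=true}.
              branch 2.2.1.2 (add (a \to a)):
                (a \to a): β-rule — branch into \lnot a  //  a.
                  branch 2.2.1.2.1 (add \lnot a):
                    ○ open, literals {a=false, c=true}.
                  branch 2.2.1.2.2 (add a):
                    ○ open, literals {a=true, c=true}.
          branch 2.2.2 (add (b \lor c)):
            ((a \lor b) \to (a \to a)): β-rule — branch into \lnot (a \lor b)  //  (a \to a).
              branch 2.2.2.1 (add \lnot (a \lor b)):
                \lnot (a \lor b): α-rule — add \lnot a, \lnot b.
                (b \lor c): β-rule — branch into b  //  c.
                  branch 2.2.2.1.1 (add b):
                    × closes — contains both b and \lnot b.
                  branch 2.2.2.1.2 (add c):
                    ○ open, literals {a=false, b=false, c=true}.
              branch 2.2.2.2 (add (a \to a)):
                (b \lor c): β-rule — branch into b  //  c.
                  branch 2.2.2.2.1 (add b):
                    (a \to a): β-rule — branch into \lnot a  //  a.
                      branch 2.2.2.2.1.1 (add \lnot a):
                        ○ open, literals {a=false, b=true}.
                      branch 2.2.2.2.1.2 (add a):
                        ○ open, literals {a=true, b=true}.
                  branch 2.2.2.2.2 (add c):
                    (a \to a): β-rule — branch into \lnot a  //  a.
                      branch 2.2.2.2.2.1 (add \lnot a):
                        ○ open, literals {a=false, c=true}.
                      branch 2.2.2.2.2.2 (add a):
                        ○ open, literals {a=true, c=true}.
1 branch closed, 15 open.
Each open branch fixes some atoms; the unmentioned ones are free. Counting distinct full assignments: branch {a=false, c=true} (b) contributes 2 new; branch {a=false, b=false, c=true} (none free) contributes 0 new; branch {a=false, c=true} (b) contributes 0 new; branch {a=true, c=true} (b) contributes 2 new; branch {a=false, c=true} (b) contributes 0 new; branch {a=false, b=true} (c) contributes 1 new; branch {a=false, c=true} (b) contributes 0 new; branch {a=false, b=false, c=true} (none free) contributes 0 new; branch {a=false, c=true} (b) contributes 0 new; branch {a=true, c=true} (b) contributes 0 new; branch {a=false, b=false, c=true} (none free) contributes 0 new; branch {a=false, b=true} (c) contributes 0 new; branch {a=true, b=true} (c) contributes 1 new; branch {a=false, c=true} (b) contributes 0 new; branch {a=true, c=true} (b) contributes 0 new. Total: 6.

6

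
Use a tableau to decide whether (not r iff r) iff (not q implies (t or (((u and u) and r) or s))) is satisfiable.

Initial set: {((not r iff r) iff (not q implies (t or (((u and u) and r) or s))))}.
((not r iff r) iff (not q implies (t or (((u and u) and r) or s)))): β-rule — branch into (not r iff r), (not q implies (t or (((u and u) and r) or s)))  //  not (not r iff r), not (not q implies (t or (((u and u) and r) or s))).
  branch 1 (add (not r iff r), (not q implies (t or (((u and u) and r) or s)))):
    (not r iff r): β-rule — branch into not r, r  //  not not r, not r.
      branch 1.1 (add not r, r):
        × closes — contains both r and not r.
      branch 1.2 (add not not r, not r):
        × closes — contains both r and not r.
  branch 2 (add not (not r iff r), not (not q implies (t or (((u and u) and r) or s)))):
    not (not q implies (t or (((u and u) and r) or s))): α-rule — add not q, not (t or (((u and u) and r) or s)).
    not (t or (((u and u) and r) or s)): α-rule — add not t, not (((u and u) and r) or s).
    not (((u and u) and r) or s): α-rule — add not ((u and u) and r), not s.
    not (not r iff r): β-rule — branch into not r, not r  //  not not r, r.
      branch 2.1 (add not r, not r):
        not ((u and u) and r): β-rule — branch into not (u and u)  //  not r.
          branch 2.1.1 (add not (u and u)):
            not (u and u): β-rule — branch into not u  //  not u.
              branch 2.1.1.1 (add not u):
                ○ open, literals {q=false, r=false, s=false, t=false, u=false}.
              branch 2.1.1.2 (add not u):
                ○ open, literals {q=false, r=false, s=false, t=false, u=false}.
          branch 2.1.2 (add not r):
            ○ open, literals {q=false, r=false, s=false, t=false}.
      branch 2.2 (add not not r, r):
        not ((u and u) and r): β-rule — branch into not (u and u)  //  not r.
          branch 2.2.1 (add not (u and u)):
            not (u and u): β-rule — branch into not u  //  not u.
              branch 2.2.1.1 (add not u):
                ○ open, literals {q=false, r=true, s=false, t=false, u=false}.
              branch 2.2.1.2 (add not u):
                ○ open, literals {q=false, r=true, s=false, t=false, u=false}.
          branch 2.2.2 (add not r):
            × closes — contains both r and not r.
3 branches closed, 5 open.
An open branch gives a satisfying assignment: q=false, r=false, s=false, t=false, u=false.

Satisfiable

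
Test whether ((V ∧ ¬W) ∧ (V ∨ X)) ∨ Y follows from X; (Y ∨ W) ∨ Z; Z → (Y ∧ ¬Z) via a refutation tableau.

Initial set: {X; ((Y ∨ W) ∨ Z); (Z → (Y ∧ ¬Z)); ¬(((V ∧ ¬W) ∧ (V ∨ X)) ∨ Y)}.
¬(((V ∧ ¬W) ∧ (V ∨ X)) ∨ Y): α-rule — add ¬((V ∧ ¬W) ∧ (V ∨ X)), ¬Y.
((Y ∨ W) ∨ Z): β-rule — branch into (Y ∨ W)  //  Z.
  branch 1 (add (Y ∨ W)):
    (Z → (Y ∧ ¬Z)): β-rule — branch into ¬Z  //  (Y ∧ ¬Z).
      branch 1.1 (add ¬Z):
        ¬((V ∧ ¬W) ∧ (V ∨ X)): β-rule — branch into ¬(V ∧ ¬W)  //  ¬(V ∨ X).
          branch 1.1.1 (add ¬(V ∧ ¬W)):
            (Y ∨ W): β-rule — branch into Y  //  W.
              branch 1.1.1.1 (add Y):
                × closes — contains both Y and ¬Y.
              branch 1.1.1.2 (add W):
                ¬(V ∧ ¬W): β-rule — branch into ¬V  //  ¬¬W.
                  branch 1.1.1.2.1 (add ¬V):
                    ○ open, literals {V=0, W=1, X=1, Y=0, Z=0}.
                  branch 1.1.1.2.2 (add ¬¬W):
                    ○ open, literals {W=1, X=1, Y=0, Z=0}.
          branch 1.1.2 (add ¬(V ∨ X)):
            ¬(V ∨ X): α-rule — add ¬V, ¬X.
            × closes — contains both X and ¬X.
      branch 1.2 (add (Y ∧ ¬Z)):
        (Y ∧ ¬Z): α-rule — add Y, ¬Z.
        × closes — contains both Y and ¬Y.
  branch 2 (add Z):
    (Z → (Y ∧ ¬Z)): β-rule — branch into ¬Z  //  (Y ∧ ¬Z).
      branch 2.1 (add ¬Z):
        × closes — contains both Z and ¬Z.
      branch 2.2 (add (Y ∧ ¬Z)):
        (Y ∧ ¬Z): α-rule — add Y, ¬Z.
        × closes — contains both Y and ¬Y.
5 branches closed, 2 open.
An open branch gives a countermodel: V=0, W=1, X=1, Y=0, Z=0 (unmentioned atoms arbitrary); the premises hold there but the conclusion fails.

No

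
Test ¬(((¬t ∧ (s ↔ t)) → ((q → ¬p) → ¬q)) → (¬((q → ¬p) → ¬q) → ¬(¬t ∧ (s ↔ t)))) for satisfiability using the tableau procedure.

Initial set: {¬(((¬t ∧ (s ↔ t)) → ((q → ¬p) → ¬q)) → (¬((q → ¬p) → ¬q) → ¬(¬t ∧ (s ↔ t))))}.
¬(((¬t ∧ (s ↔ t)) → ((q → ¬p) → ¬q)) → (¬((q → ¬p) → ¬q) → ¬(¬t ∧ (s ↔ t)))): α-rule — add ((¬t ∧ (s ↔ t)) → ((q → ¬p) → ¬q)), ¬(¬((q → ¬p) → ¬q) → ¬(¬t ∧ (s ↔ t))).
¬(¬((q → ¬p) → ¬q) → ¬(¬t ∧ (s ↔ t))): α-rule — add ¬((q → ¬p) → ¬q), ¬¬(¬t ∧ (s ↔ t)).
¬((q → ¬p) → ¬q): α-rule — add (q → ¬p), ¬¬q.
¬¬(¬t ∧ (s ↔ t)): α-rule — add ¬t, (s ↔ t).
((¬t ∧ (s ↔ t)) → ((q → ¬p) → ¬q)): β-rule — branch into ¬(¬t ∧ (s ↔ t))  //  ((q → ¬p) → ¬q).
  branch 1 (add ¬(¬t ∧ (s ↔ t))):
    (q → ¬p): β-rule — branch into ¬q  //  ¬p.
      branch 1.1 (add ¬q):
        × closes — contains both q and ¬q.
      branch 1.2 (add ¬p):
        (s ↔ t): β-rule — branch into s, t  //  ¬s, ¬t.
          branch 1.2.1 (add s, t):
            × closes — contains both t and ¬t.
          branch 1.2.2 (add ¬s, ¬t):
            ¬(¬t ∧ (s ↔ t)): β-rule — branch into ¬¬t  //  ¬(s ↔ t).
              branch 1.2.2.1 (add ¬¬t):
                × closes — contains both t and ¬t.
              branch 1.2.2.2 (add ¬(s ↔ t)):
                ¬(s ↔ t): β-rule — branch into s, ¬t  //  ¬s, t.
                  branch 1.2.2.2.1 (add s, ¬t):
                    × closes — contains both s and ¬s.
                  branch 1.2.2.2.2 (add ¬s, t):
                    × closes — contains both t and ¬t.
  branch 2 (add ((q → ¬p) → ¬q)):
    (q → ¬p): β-rule — branch into ¬q  //  ¬p.
      branch 2.1 (add ¬q):
        × closes — contains both q and ¬q.
      branch 2.2 (add ¬p):
        (s ↔ t): β-rule — branch into s, t  //  ¬s, ¬t.
          branch 2.2.1 (add s, t):
            × closes — contains both t and ¬t.
          branch 2.2.2 (add ¬s, ¬t):
            ((q → ¬p) → ¬q): β-rule — branch into ¬(q → ¬p)  //  ¬q.
              branch 2.2.2.1 (add ¬(q → ¬p)):
                ¬(q → ¬p): α-rule — add q, ¬¬p.
                × closes — contains both p and ¬p.
              branch 2.2.2.2 (add ¬q):
                × closes — contains both q and ¬q.
All 9 branches close.
Every branch closed; the formula is unsatisfiable.

Unsatisfiable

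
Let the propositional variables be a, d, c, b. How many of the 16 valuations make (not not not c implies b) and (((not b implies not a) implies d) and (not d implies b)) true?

Initial set: {((not not not c implies b) and (((not b implies not a) implies d) and (not d implies b)))}.
((not not not c implies b) and (((not b implies not a) implies d) and (not d implies b))): α-rule — add (not not not c implies b), (((not b implies not a) implies d) and (not d implies b)).
(((not b implies not a) implies d) and (not d implies b)): α-rule — add ((not b implies not a) implies d), (not d implies b).
(not not not c implies b): β-rule — branch into not not not not c  //  b.
  branch 1 (add not not not not c):
    not not not not c: drop double negation, giving not not c.
    ((not b implies not a) implies d): β-rule — branch into not (not b implies not a)  //  d.
      branch 1.1 (add not (not b implies not a)):
        not (not b implies not a): α-rule — add not b, not not a.
        (not d implies b): β-rule — branch into not not d  //  b.
          branch 1.1.1 (add not not d):
            ○ open, literals {a=true, b=false, c=true, d=true}.
          branch 1.1.2 (add b):
            × closes — contains both b and not b.
      branch 1.2 (add d):
        (not d implies b): β-rule — branch into not not d  //  b.
          branch 1.2.1 (add not not d):
            ○ open, literals {c=true, d=true}.
          branch 1.2.2 (add b):
            ○ open, literals {b=true, c=true, d=true}.
  branch 2 (add b):
    ((not b implies not a) implies d): β-rule — branch into not (not b implies not a)  //  d.
      branch 2.1 (add not (not b implies not a)):
        not (not b implies not a): α-rule — add not b, not not a.
        × closes — contains both b and not b.
      branch 2.2 (add d):
        (not d implies b): β-rule — branch into not not d  //  b.
          branch 2.2.1 (add not not d):
            ○ open, literals {b=true, d=true}.
          branch 2.2.2 (add b):
            ○ open, literals {b=true, d=true}.
2 branches closed, 5 open.
Each open branch fixes some atoms; the unmentioned ones are free. Counting distinct full assignments: branch {a=true, b=false, c=true, d=true} (none free) contributes 1 new; branch {c=true, d=true} (a, b) contributes 3 new; branch {b=true, c=true, d=true} (a) contributes 0 new; branch {b=true, d=true} (a, c) contributes 2 new; branch {b=true, d=true} (a, c) contributes 0 new. Total: 6.

6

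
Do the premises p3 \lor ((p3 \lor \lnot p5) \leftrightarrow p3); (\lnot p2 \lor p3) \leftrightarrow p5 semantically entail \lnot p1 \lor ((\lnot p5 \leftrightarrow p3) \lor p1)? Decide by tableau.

Yes

Initial set: {(p3 \lor ((p3 \lor \lnot p5) \leftrightarrow p3)); ((\lnot p2 \lor p3) \leftrightarrow p5); \lnot (\lnot p1 \lor ((\lnot p5 \leftrightarrow p3) \lor p1))}.
\lnot (\lnot p1 \lor ((\lnot p5 \leftrightarrow p3) \lor p1)): α-rule — add \lnot \lnot p1, \lnot ((\lnot p5 \leftrightarrow p3) \lor p1).
\lnot ((\lnot p5 \leftrightarrow p3) \lor p1): α-rule — add \lnot (\lnot p5 \leftrightarrow p3), \lnot p1.
× closes — contains both p1 and \lnot p1.
All 1 branch closes.
Every branch closed, so the premises entail the conclusion.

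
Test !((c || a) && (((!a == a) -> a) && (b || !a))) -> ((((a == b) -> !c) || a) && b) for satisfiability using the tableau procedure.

Satisfiable

Initial set: {T (!((c || a) && (((!a == a) -> a) && (b || !a))) -> ((((a == b) -> !c) || a) && b))}.
T (!((c || a) && (((!a == a) -> a) && (b || !a))) -> ((((a == b) -> !c) || a) && b)): β-rule — branch into F !((c || a) && (((!a == a) -> a) && (b || !a)))  //  T ((((a == b) -> !c) || a) && b).
  branch 1 (add F !((c || a) && (((!a == a) -> a) && (b || !a)))):
    F !((c || a) && (((!a == a) -> a) && (b || !a))): α-rule — add T (c || a), T (((!a == a) -> a) && (b || !a)).
    T (((!a == a) -> a) && (b || !a)): α-rule — add T ((!a == a) -> a), T (b || !a).
    T (c || a): β-rule — branch into T c  //  T a.
      branch 1.1 (add T c):
        T ((!a == a) -> a): β-rule — branch into F (!a == a)  //  T a.
          branch 1.1.1 (add F (!a == a)):
            T (b || !a): β-rule — branch into T b  //  T !a.
              branch 1.1.1.1 (add T b):
                F (!a == a): β-rule — branch into T !a, F a  //  F !a, T a.
                  branch 1.1.1.1.1 (add T !a, F a):
                    ○ open, literals {a=false, b=true, c=true}.
                  branch 1.1.1.1.2 (add F !a, T a):
                    ○ open, literals {a=true, b=true, c=true}.
              branch 1.1.1.2 (add T !a):
                F (!a == a): β-rule — branch into T !a, F a  //  F !a, T a.
                  branch 1.1.1.2.1 (add T !a, F a):
                    ○ open, literals {a=false, c=true}.
                  branch 1.1.1.2.2 (add F !a, T a):
                    × closes — contains both a and !a.
          branch 1.1.2 (add T a):
            T (b || !a): β-rule — branch into T b  //  T !a.
              branch 1.1.2.1 (add T b):
                ○ open, literals {a=true, b=true, c=true}.
              branch 1.1.2.2 (add T !a):
                × closes — contains both a and !a.
      branch 1.2 (add T a):
        T ((!a == a) -> a): β-rule — branch into F (!a == a)  //  T a.
          branch 1.2.1 (add F (!a == a)):
            T (b || !a): β-rule — branch into T b  //  T !a.
              branch 1.2.1.1 (add T b):
                F (!a == a): β-rule — branch into T !a, F a  //  F !a, T a.
                  branch 1.2.1.1.1 (add T !a, F a):
                    × closes — contains both a and !a.
                  branch 1.2.1.1.2 (add F !a, T a):
                    ○ open, literals {a=true, b=true}.
              branch 1.2.1.2 (add T !a):
                × closes — contains both a and !a.
          branch 1.2.2 (add T a):
            T (b || !a): β-rule — branch into T b  //  T !a.
              branch 1.2.2.1 (add T b):
                ○ open, literals {a=true, b=true}.
              branch 1.2.2.2 (add T !a):
                × closes — contains both a and !a.
  branch 2 (add T ((((a == b) -> !c) || a) && b)):
    T ((((a == b) -> !c) || a) && b): α-rule — add T (((a == b) -> !c) || a), T b.
    T (((a == b) -> !c) || a): β-rule — branch into T ((a == b) -> !c)  //  T a.
      branch 2.1 (add T ((a == b) -> !c)):
        T ((a == b) -> !c): β-rule — branch into F (a == b)  //  T !c.
          branch 2.1.1 (add F (a == b)):
            F (a == b): β-rule — branch into T a, F b  //  F a, T b.
              branch 2.1.1.1 (add T a, F b):
                × closes — contains both b and !b.
              branch 2.1.1.2 (add F a, T b):
                ○ open, literals {a=false, b=true}.
          branch 2.1.2 (add T !c):
            ○ open, literals {b=true, c=false}.
      branch 2.2 (add T a):
        ○ open, literals {a=true, b=true}.
6 branches closed, 9 open.
An open branch gives a satisfying assignment: a=false, b=true, c=true.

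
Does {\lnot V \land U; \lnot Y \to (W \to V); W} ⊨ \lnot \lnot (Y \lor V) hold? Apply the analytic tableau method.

Initial set: {(\lnot V \land U); (\lnot Y \to (W \to V)); W; \lnot \lnot \lnot (Y \lor V)}.
(\lnot V \land U): α-rule — add \lnot V, U.
\lnot \lnot \lnot (Y \lor V): drop double negation, giving \lnot (Y \lor V).
\lnot (Y \lor V): α-rule — add \lnot Y, \lnot V.
(\lnot Y \to (W \to V)): β-rule — branch into \lnot \lnot Y  //  (W \to V).
  branch 1 (add \lnot \lnot Y):
    × closes — contains both Y and \lnot Y.
  branch 2 (add (W \to V)):
    (W \to V): β-rule — branch into \lnot W  //  V.
      branch 2.1 (add \lnot W):
        × closes — contains both W and \lnot W.
      branch 2.2 (add V):
        × closes — contains both V and \lnot V.
All 3 branches close.
Every branch closed, so the premises entail the conclusion.

Yes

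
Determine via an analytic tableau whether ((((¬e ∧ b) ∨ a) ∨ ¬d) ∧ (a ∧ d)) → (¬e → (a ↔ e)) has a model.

Satisfiable

Initial set: {(((((¬e ∧ b) ∨ a) ∨ ¬d) ∧ (a ∧ d)) → (¬e → (a ↔ e)))}.
(((((¬e ∧ b) ∨ a) ∨ ¬d) ∧ (a ∧ d)) → (¬e → (a ↔ e))): β-rule — branch into ¬((((¬e ∧ b) ∨ a) ∨ ¬d) ∧ (a ∧ d))  //  (¬e → (a ↔ e)).
  branch 1 (add ¬((((¬e ∧ b) ∨ a) ∨ ¬d) ∧ (a ∧ d))):
    ¬((((¬e ∧ b) ∨ a) ∨ ¬d) ∧ (a ∧ d)): β-rule — branch into ¬(((¬e ∧ b) ∨ a) ∨ ¬d)  //  ¬(a ∧ d).
      branch 1.1 (add ¬(((¬e ∧ b) ∨ a) ∨ ¬d)):
        ¬(((¬e ∧ b) ∨ a) ∨ ¬d): α-rule — add ¬((¬e ∧ b) ∨ a), ¬¬d.
        ¬((¬e ∧ b) ∨ a): α-rule — add ¬(¬e ∧ b), ¬a.
        ¬(¬e ∧ b): β-rule — branch into ¬¬e  //  ¬b.
          branch 1.1.1 (add ¬¬e):
            ○ open, literals {a=false, d=true, e=true}.
          branch 1.1.2 (add ¬b):
            ○ open, literals {a=false, b=false, d=true}.
      branch 1.2 (add ¬(a ∧ d)):
        ¬(a ∧ d): β-rule — branch into ¬a  //  ¬d.
          branch 1.2.1 (add ¬a):
            ○ open, literals {a=false}.
          branch 1.2.2 (add ¬d):
            ○ open, literals {d=false}.
  branch 2 (add (¬e → (a ↔ e))):
    (¬e → (a ↔ e)): β-rule — branch into ¬¬e  //  (a ↔ e).
      branch 2.1 (add ¬¬e):
        ○ open, literals {e=true}.
      branch 2.2 (add (a ↔ e)):
        (a ↔ e): β-rule — branch into a, e  //  ¬a, ¬e.
          branch 2.2.1 (add a, e):
            ○ open, literals {a=true, e=true}.
          branch 2.2.2 (add ¬a, ¬e):
            ○ open, literals {a=false, e=false}.
0 branches closed, 7 open.
An open branch gives a satisfying assignment: a=false, d=true, e=true.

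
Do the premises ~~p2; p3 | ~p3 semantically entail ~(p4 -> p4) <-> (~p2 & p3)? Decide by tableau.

Yes

Initial set: {~~p2; (p3 | ~p3); ~(~(p4 -> p4) <-> (~p2 & p3))}.
~~p2: drop double negation, giving p2.
(p3 | ~p3): β-rule — branch into p3  //  ~p3.
  branch 1 (add p3):
    ~(~(p4 -> p4) <-> (~p2 & p3)): β-rule — branch into ~(p4 -> p4), ~(~p2 & p3)  //  ~~(p4 -> p4), (~p2 & p3).
      branch 1.1 (add ~(p4 -> p4), ~(~p2 & p3)):
        ~(p4 -> p4): α-rule — add p4, ~p4.
        × closes — contains both p4 and ~p4.
      branch 1.2 (add ~~(p4 -> p4), (~p2 & p3)):
        (~p2 & p3): α-rule — add ~p2, p3.
        × closes — contains both p2 and ~p2.
  branch 2 (add ~p3):
    ~(~(p4 -> p4) <-> (~p2 & p3)): β-rule — branch into ~(p4 -> p4), ~(~p2 & p3)  //  ~~(p4 -> p4), (~p2 & p3).
      branch 2.1 (add ~(p4 -> p4), ~(~p2 & p3)):
        ~(p4 -> p4): α-rule — add p4, ~p4.
        × closes — contains both p4 and ~p4.
      branch 2.2 (add ~~(p4 -> p4), (~p2 & p3)):
        (~p2 & p3): α-rule — add ~p2, p3.
        × closes — contains both p2 and ~p2.
All 4 branches close.
Every branch closed, so the premises entail the conclusion.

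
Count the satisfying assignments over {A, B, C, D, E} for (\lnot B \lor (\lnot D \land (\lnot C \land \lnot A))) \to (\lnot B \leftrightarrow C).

24

Initial set: {((\lnot B \lor (\lnot D \land (\lnot C \land \lnot A))) \to (\lnot B \leftrightarrow C))}.
((\lnot B \lor (\lnot D \land (\lnot C \land \lnot A))) \to (\lnot B \leftrightarrow C)): β-rule — branch into \lnot (\lnot B \lor (\lnot D \land (\lnot C \land \lnot A)))  //  (\lnot B \leftrightarrow C).
  branch 1 (add \lnot (\lnot B \lor (\lnot D \land (\lnot C \land \lnot A)))):
    \lnot (\lnot B \lor (\lnot D \land (\lnot C \land \lnot A))): α-rule — add \lnot \lnot B, \lnot (\lnot D \land (\lnot C \land \lnot A)).
    \lnot (\lnot D \land (\lnot C \land \lnot A)): β-rule — branch into \lnot \lnot D  //  \lnot (\lnot C \land \lnot A).
      branch 1.1 (add \lnot \lnot D):
        ○ open, literals {B=true, D=true}.
      branch 1.2 (add \lnot (\lnot C \land \lnot A)):
        \lnot (\lnot C \land \lnot A): β-rule — branch into \lnot \lnot C  //  \lnot \lnot A.
          branch 1.2.1 (add \lnot \lnot C):
            ○ open, literals {B=true, C=true}.
          branch 1.2.2 (add \lnot \lnot A):
            ○ open, literals {A=true, B=true}.
  branch 2 (add (\lnot B \leftrightarrow C)):
    (\lnot B \leftrightarrow C): β-rule — branch into \lnot B, C  //  \lnot \lnot B, \lnot C.
      branch 2.1 (add \lnot B, C):
        ○ open, literals {B=false, C=true}.
      branch 2.2 (add \lnot \lnot B, \lnot C):
        ○ open, literals {B=true, C=false}.
0 branches closed, 5 open.
Each open branch fixes some atoms; the unmentioned ones are free. Counting distinct full assignments: branch {B=true, D=true} (A, C, E) contributes 8 new; branch {B=true, C=true} (A, D, E) contributes 4 new; branch {A=true, B=true} (C, D, E) contributes 2 new; branch {B=false, C=true} (A, D, E) contributes 8 new; branch {B=true, C=false} (A, D, E) contributes 2 new. Total: 24.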